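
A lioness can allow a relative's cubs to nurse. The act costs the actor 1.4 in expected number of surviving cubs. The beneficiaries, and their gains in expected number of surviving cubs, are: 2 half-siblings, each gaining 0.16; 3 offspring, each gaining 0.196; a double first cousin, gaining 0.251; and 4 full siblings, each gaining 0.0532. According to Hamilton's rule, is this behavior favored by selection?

Hamilton's rule: the trait is favored when the sum of r·B over every recipient exceeds the actor's cost C.
r to a half-sibling = 1/4 (half-sibs share one parent — one path of length 2: r = (1/2)^2 = 1/4).
r to an offspring = 0.5 (one parent–offspring link: r = (1/2)^1 = 1/2).
r to a double first cousin = 0.25 (double first cousins share both grandparent pairs — four paths of length 4: r = 4·(1/2)^4 = 1/4).
r to a full sibling = 0.5 (full sibs share both parents — two paths of length 2: r = 2·(1/2)^2 = 1/2).
Summing one r·B term per recipient: 2·0.25·0.16 + 3·0.5·0.196 + 1·0.25·0.251 + 4·0.5·0.0532 = 0.54315.
0.54315 < 1.4: the indirect benefit is less than the cost.

No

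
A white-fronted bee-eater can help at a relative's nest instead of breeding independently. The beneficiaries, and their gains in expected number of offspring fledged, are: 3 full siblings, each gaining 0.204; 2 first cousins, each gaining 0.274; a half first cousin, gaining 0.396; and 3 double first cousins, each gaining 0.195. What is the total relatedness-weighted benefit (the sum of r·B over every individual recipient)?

r to a full sibling = 1/2 (full sibs share both parents — two paths of length 2: r = 2·(1/2)^2 = 1/2).
r to a first cousin = 0.125 (first cousins share one grandparent pair — two paths of length 4: r = 2·(1/2)^4 = 1/8).
r to a half first cousin = 0.0625 (half first cousins share one grandparent — one path of length 4: r = (1/2)^4 = 1/16).
r to a double first cousin = 1/4 (double first cousins share both grandparent pairs — four paths of length 4: r = 4·(1/2)^4 = 1/4).
Summing one r·B term per recipient: 3·0.5·0.204 + 2·0.125·0.274 + 1·0.0625·0.396 + 3·0.25·0.195 = 0.5455.

0.5455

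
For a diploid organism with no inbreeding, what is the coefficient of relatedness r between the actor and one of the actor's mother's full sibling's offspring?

0.125

Each parent–offspring link contributes a factor of 1/2, and independent paths through distinct common ancestors add.
First cousins share one grandparent pair — two paths of length 4: r = 2·(1/2)^4 = 1/8.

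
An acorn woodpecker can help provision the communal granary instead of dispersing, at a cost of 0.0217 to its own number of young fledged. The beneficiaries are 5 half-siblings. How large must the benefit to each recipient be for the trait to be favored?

0.0174

r to a half-sibling = 0.25 (half-sibs share one parent — one path of length 2: r = (1/2)^2 = 1/4).
Hamilton's rule with n recipients of equal r: n·r·B > C, so B > C/(n·r) = 0.0217/(5·0.25) = 0.0174.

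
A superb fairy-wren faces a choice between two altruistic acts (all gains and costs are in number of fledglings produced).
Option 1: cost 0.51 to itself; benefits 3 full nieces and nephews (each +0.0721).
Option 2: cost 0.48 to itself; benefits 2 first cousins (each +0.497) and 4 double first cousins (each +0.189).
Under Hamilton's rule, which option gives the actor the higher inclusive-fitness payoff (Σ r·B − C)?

Option 2

Option 1: r to a full niece or nephew = 0.25.
Option 1: Σ r·B − C = (3·0.25·0.0721) − 0.51 = -0.455925.
Option 2: r to a first cousin = 0.125.
Option 2: r to a double first cousin = 0.25.
Option 2: Σ r·B − C = (2·0.125·0.497 + 4·0.25·0.189) − 0.48 = -0.16675.
Option 2 has the higher net inclusive-fitness payoff.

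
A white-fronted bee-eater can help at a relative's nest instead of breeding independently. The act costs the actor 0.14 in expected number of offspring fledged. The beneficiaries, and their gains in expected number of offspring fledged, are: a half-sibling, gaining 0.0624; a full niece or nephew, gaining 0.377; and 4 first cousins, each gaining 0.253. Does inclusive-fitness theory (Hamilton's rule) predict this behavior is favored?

Yes

Hamilton's rule: the trait is favored when the sum of r·B over every recipient exceeds the actor's cost C.
r to a half-sibling = 0.25 (half-sibs share one parent — one path of length 2: r = (1/2)^2 = 1/4).
r to a full niece or nephew = 1/4 (full aunt/uncle↔niece/nephew: two paths of length 3 through the shared grandparent pair: r = 2·(1/2)^3 = 1/4).
r to a first cousin = 1/8 (first cousins share one grandparent pair — two paths of length 4: r = 2·(1/2)^4 = 1/8).
Summing one r·B term per recipient: 1·0.25·0.0624 + 1·0.25·0.377 + 4·0.125·0.253 = 0.23635.
0.23635 > 0.14: the indirect benefit exceeds the cost.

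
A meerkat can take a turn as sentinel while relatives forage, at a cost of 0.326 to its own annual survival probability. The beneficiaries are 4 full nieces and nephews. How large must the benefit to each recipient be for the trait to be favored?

0.326

r to a full niece or nephew = 1/4 (full aunt/uncle↔niece/nephew: two paths of length 3 through the shared grandparent pair: r = 2·(1/2)^3 = 1/4).
Hamilton's rule with n recipients of equal r: n·r·B > C, so B > C/(n·r) = 0.326/(4·0.25) = 0.326.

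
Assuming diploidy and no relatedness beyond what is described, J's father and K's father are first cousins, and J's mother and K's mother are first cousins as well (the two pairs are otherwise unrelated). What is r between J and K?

0.0625

Wright's path rule: contributions from independent ancestry routes add.
J and K are related in two ways: second cousins through their fathers (r = 1/32) and second cousins through their mothers (r = 1/32).
r = 1/32 + 1/32 = 0.0625.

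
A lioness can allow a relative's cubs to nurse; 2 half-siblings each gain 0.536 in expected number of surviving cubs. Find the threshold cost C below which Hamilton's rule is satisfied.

r to a half-sibling = 1/4 (half-sibs share one parent — one path of length 2: r = (1/2)^2 = 1/4).
Hamilton's rule: n·r·B > C, so the trait is favored while C < n·r·B = 2·0.25·0.536 = 0.268.

0.268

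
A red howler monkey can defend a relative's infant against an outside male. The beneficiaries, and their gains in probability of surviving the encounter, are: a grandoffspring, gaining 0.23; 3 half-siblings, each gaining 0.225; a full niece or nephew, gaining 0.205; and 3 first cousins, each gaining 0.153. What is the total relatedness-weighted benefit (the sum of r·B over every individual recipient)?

r to a grandoffspring = 1/4 (two parent–offspring links: r = (1/2)^2 = 1/4).
r to a half-sibling = 0.25 (half-sibs share one parent — one path of length 2: r = (1/2)^2 = 1/4).
r to a full niece or nephew = 1/4 (full aunt/uncle↔niece/nephew: two paths of length 3 through the shared grandparent pair: r = 2·(1/2)^3 = 1/4).
r to a first cousin = 1/8 (first cousins share one grandparent pair — two paths of length 4: r = 2·(1/2)^4 = 1/8).
Summing one r·B term per recipient: 1·0.25·0.23 + 3·0.25·0.225 + 1·0.25·0.205 + 3·0.125·0.153 = 0.334875.

0.334875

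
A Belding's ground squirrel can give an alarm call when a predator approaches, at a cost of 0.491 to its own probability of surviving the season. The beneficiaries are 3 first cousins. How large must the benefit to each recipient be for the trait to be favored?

1.3093

r to a first cousin = 1/8 (first cousins share one grandparent pair — two paths of length 4: r = 2·(1/2)^4 = 1/8).
Hamilton's rule with n recipients of equal r: n·r·B > C, so B > C/(n·r) = 0.491/(3·0.125) = 1.3093.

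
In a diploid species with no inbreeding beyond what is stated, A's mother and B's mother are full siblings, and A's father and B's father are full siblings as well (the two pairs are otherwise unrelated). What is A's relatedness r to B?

0.25

Independent pedigree routes through distinct common ancestors add.
A and B are related in two ways: first cousins through their mothers (r = 1/8) and first cousins through their fathers (r = 1/8) — i.e. double first cousins.
r = 1/8 + 1/8 = 1/4 = 0.25.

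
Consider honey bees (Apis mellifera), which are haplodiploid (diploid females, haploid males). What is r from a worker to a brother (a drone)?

0.25

Her haploid brother carries none of their father's genes and a random half of their mother's genome; that half matches the maternal half of her own genome with probability 1/2: r = 1/2 · 1/2 = 1/4.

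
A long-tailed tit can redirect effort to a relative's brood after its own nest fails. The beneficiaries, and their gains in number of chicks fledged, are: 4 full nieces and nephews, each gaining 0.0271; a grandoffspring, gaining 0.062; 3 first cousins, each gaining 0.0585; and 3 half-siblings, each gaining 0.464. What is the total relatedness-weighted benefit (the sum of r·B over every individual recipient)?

0.4125375

r to a full niece or nephew = 1/4 (full aunt/uncle↔niece/nephew: two paths of length 3 through the shared grandparent pair: r = 2·(1/2)^3 = 1/4).
r to a grandoffspring = 1/4 (two parent–offspring links: r = (1/2)^2 = 1/4).
r to a first cousin = 1/8 (first cousins share one grandparent pair — two paths of length 4: r = 2·(1/2)^4 = 1/8).
r to a half-sibling = 0.25 (half-sibs share one parent — one path of length 2: r = (1/2)^2 = 1/4).
Summing one r·B term per recipient: 4·0.25·0.0271 + 1·0.25·0.062 + 3·0.125·0.0585 + 3·0.25·0.464 = 0.4125375.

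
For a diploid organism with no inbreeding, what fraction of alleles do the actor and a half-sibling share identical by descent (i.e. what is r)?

Half-sibs share one parent — one path of length 2: r = (1/2)^2 = 1/4.

0.25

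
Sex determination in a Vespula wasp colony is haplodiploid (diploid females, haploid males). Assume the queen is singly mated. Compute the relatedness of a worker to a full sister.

Haplodiploid full sisters inherit their father's entire haploid genome identically (contributing 1/2) and on average half of their mother's contribution (1/2 · 1/2 = 1/4); r = 1/2 + 1/4 = 3/4.

0.75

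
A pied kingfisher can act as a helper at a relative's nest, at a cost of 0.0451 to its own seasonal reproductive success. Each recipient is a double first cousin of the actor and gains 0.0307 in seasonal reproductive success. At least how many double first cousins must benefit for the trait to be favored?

r to a double first cousin = 0.25 (double first cousins share both grandparent pairs — four paths of length 4: r = 4·(1/2)^4 = 1/4).
Hamilton's rule: n·r·B > C  ⇒  n > C/(r·B) = 0.0451/(0.25·0.0307) = 5.876.
The smallest integer exceeding 5.876 is 6.

6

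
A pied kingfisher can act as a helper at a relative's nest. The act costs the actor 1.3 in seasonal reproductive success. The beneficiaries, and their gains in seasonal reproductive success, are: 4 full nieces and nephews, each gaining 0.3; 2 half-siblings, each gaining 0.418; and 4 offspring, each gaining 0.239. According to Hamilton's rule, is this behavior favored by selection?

Hamilton's rule: the trait is favored when the sum of r·B over every recipient exceeds the actor's cost C.
r to a full niece or nephew = 0.25 (full aunt/uncle↔niece/nephew: two paths of length 3 through the shared grandparent pair: r = 2·(1/2)^3 = 1/4).
r to a half-sibling = 1/4 (half-sibs share one parent — one path of length 2: r = (1/2)^2 = 1/4).
r to an offspring = 0.5 (one parent–offspring link: r = (1/2)^1 = 1/2).
Summing one r·B term per recipient: 4·0.25·0.3 + 2·0.25·0.418 + 4·0.5·0.239 = 0.987.
0.987 < 1.3: the indirect benefit is less than the cost.

No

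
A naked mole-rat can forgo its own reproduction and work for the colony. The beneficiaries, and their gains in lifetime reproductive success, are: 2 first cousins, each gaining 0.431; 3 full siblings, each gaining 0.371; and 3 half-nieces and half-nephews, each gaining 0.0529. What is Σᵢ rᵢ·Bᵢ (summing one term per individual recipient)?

r to a first cousin = 0.125 (first cousins share one grandparent pair — two paths of length 4: r = 2·(1/2)^4 = 1/8).
r to a full sibling = 0.5 (full sibs share both parents — two paths of length 2: r = 2·(1/2)^2 = 1/2).
r to a half-niece or half-nephew = 0.125 (half-aunt/uncle↔niece/nephew: one path of length 3: r = (1/2)^3 = 1/8).
Summing one r·B term per recipient: 2·0.125·0.431 + 3·0.5·0.371 + 3·0.125·0.0529 = 0.6840875.

0.6840875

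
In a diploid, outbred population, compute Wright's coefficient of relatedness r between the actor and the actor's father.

Each parent–offspring link contributes a factor of 1/2, and independent paths through distinct common ancestors add.
One parent–offspring link: r = (1/2)^1 = 1/2.

0.5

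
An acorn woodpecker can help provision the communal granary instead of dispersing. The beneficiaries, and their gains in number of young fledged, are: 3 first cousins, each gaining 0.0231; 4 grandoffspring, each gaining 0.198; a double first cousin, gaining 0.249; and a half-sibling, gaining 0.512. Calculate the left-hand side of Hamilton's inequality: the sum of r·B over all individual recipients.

0.3969125

r to a first cousin = 1/8 (first cousins share one grandparent pair — two paths of length 4: r = 2·(1/2)^4 = 1/8).
r to a grandoffspring = 1/4 (two parent–offspring links: r = (1/2)^2 = 1/4).
r to a double first cousin = 1/4 (double first cousins share both grandparent pairs — four paths of length 4: r = 4·(1/2)^4 = 1/4).
r to a half-sibling = 0.25 (half-sibs share one parent — one path of length 2: r = (1/2)^2 = 1/4).
Summing one r·B term per recipient: 3·0.125·0.0231 + 4·0.25·0.198 + 1·0.25·0.249 + 1·0.25·0.512 = 0.3969125.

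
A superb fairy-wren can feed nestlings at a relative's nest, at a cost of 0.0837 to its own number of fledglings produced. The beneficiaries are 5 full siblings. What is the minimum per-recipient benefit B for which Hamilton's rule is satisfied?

r to a full sibling = 0.5 (full sibs share both parents — two paths of length 2: r = 2·(1/2)^2 = 1/2).
Hamilton's rule with n recipients of equal r: n·r·B > C, so B > C/(n·r) = 0.0837/(5·0.5) = 0.0335.

0.0335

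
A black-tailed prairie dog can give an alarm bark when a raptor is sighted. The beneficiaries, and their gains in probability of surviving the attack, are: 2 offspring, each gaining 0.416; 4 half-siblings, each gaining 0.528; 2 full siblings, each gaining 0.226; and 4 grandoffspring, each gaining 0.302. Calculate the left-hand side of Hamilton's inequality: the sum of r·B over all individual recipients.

r to an offspring = 1/2 (one parent–offspring link: r = (1/2)^1 = 1/2).
r to a half-sibling = 1/4 (half-sibs share one parent — one path of length 2: r = (1/2)^2 = 1/4).
r to a full sibling = 0.5 (full sibs share both parents — two paths of length 2: r = 2·(1/2)^2 = 1/2).
r to a grandoffspring = 0.25 (two parent–offspring links: r = (1/2)^2 = 1/4).
Summing one r·B term per recipient: 2·0.5·0.416 + 4·0.25·0.528 + 2·0.5·0.226 + 4·0.25·0.302 = 1.472.

1.472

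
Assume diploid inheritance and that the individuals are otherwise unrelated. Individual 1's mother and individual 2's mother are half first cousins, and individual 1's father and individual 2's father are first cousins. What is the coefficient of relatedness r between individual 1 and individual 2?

Relatedness sums over independent paths through distinct common ancestors.
Individual 1 and individual 2 are related in two ways: half second cousins through their mothers (r = 1/64) and second cousins through their fathers (r = 1/32).
r = 1/64 + 1/32 = 3/64 = 0.046875.

0.046875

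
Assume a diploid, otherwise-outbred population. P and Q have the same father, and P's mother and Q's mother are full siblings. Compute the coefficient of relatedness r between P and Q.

0.375

Independent pedigree routes through distinct common ancestors add.
P and Q are related in two ways: half-sibs through their shared father (r = 1/4) and first cousins through their mothers (r = 1/8).
r = 1/4 + 1/8 = 0.375.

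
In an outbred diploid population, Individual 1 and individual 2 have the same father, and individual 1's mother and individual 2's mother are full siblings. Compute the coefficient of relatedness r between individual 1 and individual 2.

Independent pedigree routes through distinct common ancestors add.
Individual 1 and individual 2 are related in two ways: half-sibs through their shared father (r = 1/4) and first cousins through their mothers (r = 1/8).
r = 1/4 + 1/8 = 0.375.

0.375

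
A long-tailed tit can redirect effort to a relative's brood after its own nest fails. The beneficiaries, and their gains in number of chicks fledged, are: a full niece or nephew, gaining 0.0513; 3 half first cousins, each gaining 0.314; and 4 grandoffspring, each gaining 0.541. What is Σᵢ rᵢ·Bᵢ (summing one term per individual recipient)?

0.6127

r to a full niece or nephew = 0.25 (full aunt/uncle↔niece/nephew: two paths of length 3 through the shared grandparent pair: r = 2·(1/2)^3 = 1/4).
r to a half first cousin = 1/16 (half first cousins share one grandparent — one path of length 4: r = (1/2)^4 = 1/16).
r to a grandoffspring = 1/4 (two parent–offspring links: r = (1/2)^2 = 1/4).
Summing one r·B term per recipient: 1·0.25·0.0513 + 3·0.0625·0.314 + 4·0.25·0.541 = 0.6127.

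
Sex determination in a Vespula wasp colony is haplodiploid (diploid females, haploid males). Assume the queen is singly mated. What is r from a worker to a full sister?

Haplodiploid full sisters inherit their father's entire haploid genome identically (contributing 1/2) and on average half of their mother's contribution (1/2 · 1/2 = 1/4); r = 1/2 + 1/4 = 3/4.

0.75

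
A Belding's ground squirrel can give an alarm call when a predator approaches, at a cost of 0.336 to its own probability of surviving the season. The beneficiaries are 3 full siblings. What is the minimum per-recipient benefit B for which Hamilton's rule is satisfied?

0.224

r to a full sibling = 0.5 (full sibs share both parents — two paths of length 2: r = 2·(1/2)^2 = 1/2).
Hamilton's rule with n recipients of equal r: n·r·B > C, so B > C/(n·r) = 0.336/(3·0.5) = 0.224.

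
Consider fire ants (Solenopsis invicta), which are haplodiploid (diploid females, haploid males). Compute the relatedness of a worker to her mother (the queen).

One meiotic link between diploid queen and diploid daughter: r = 1/2.

0.5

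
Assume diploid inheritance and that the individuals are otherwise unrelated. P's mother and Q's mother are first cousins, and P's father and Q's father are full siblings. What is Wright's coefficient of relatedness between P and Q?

0.15625

Relatedness sums over independent paths through distinct common ancestors.
P and Q are related in two ways: second cousins through their mothers (r = 1/32) and first cousins through their fathers (r = 1/8).
r = 1/32 + 1/8 = 0.15625.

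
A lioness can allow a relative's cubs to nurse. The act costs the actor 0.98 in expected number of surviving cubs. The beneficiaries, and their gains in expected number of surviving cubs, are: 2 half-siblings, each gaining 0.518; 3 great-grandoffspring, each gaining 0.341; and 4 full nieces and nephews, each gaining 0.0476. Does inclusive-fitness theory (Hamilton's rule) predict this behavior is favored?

No

Hamilton's rule: the trait is favored when the sum of r·B over every recipient exceeds the actor's cost C.
r to a half-sibling = 0.25 (half-sibs share one parent — one path of length 2: r = (1/2)^2 = 1/4).
r to a great-grandoffspring = 1/8 (three parent–offspring links: r = (1/2)^3 = 1/8).
r to a full niece or nephew = 0.25 (full aunt/uncle↔niece/nephew: two paths of length 3 through the shared grandparent pair: r = 2·(1/2)^3 = 1/4).
Summing one r·B term per recipient: 2·0.25·0.518 + 3·0.125·0.341 + 4·0.25·0.0476 = 0.434475.
0.434475 < 0.98: the indirect benefit is less than the cost.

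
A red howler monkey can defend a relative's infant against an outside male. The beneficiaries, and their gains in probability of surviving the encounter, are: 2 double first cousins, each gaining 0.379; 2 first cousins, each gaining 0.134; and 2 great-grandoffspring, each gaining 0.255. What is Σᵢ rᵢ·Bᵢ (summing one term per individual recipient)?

r to a double first cousin = 0.25 (double first cousins share both grandparent pairs — four paths of length 4: r = 4·(1/2)^4 = 1/4).
r to a first cousin = 1/8 (first cousins share one grandparent pair — two paths of length 4: r = 2·(1/2)^4 = 1/8).
r to a great-grandoffspring = 1/8 (three parent–offspring links: r = (1/2)^3 = 1/8).
Summing one r·B term per recipient: 2·0.25·0.379 + 2·0.125·0.134 + 2·0.125·0.255 = 0.28675.

0.28675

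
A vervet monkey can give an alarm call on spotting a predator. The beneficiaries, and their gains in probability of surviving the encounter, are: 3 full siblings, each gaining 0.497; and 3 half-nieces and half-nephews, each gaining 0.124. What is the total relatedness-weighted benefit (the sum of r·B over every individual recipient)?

r to a full sibling = 0.5 (full sibs share both parents — two paths of length 2: r = 2·(1/2)^2 = 1/2).
r to a half-niece or half-nephew = 1/8 (half-aunt/uncle↔niece/nephew: one path of length 3: r = (1/2)^3 = 1/8).
Summing one r·B term per recipient: 3·0.5·0.497 + 3·0.125·0.124 = 0.792.

0.792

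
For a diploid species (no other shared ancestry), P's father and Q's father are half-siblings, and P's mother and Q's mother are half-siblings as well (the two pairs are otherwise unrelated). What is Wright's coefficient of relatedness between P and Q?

Wright's path rule: contributions from independent ancestry routes add.
P and Q are related in two ways: half first cousins through their fathers (r = 1/16) and half first cousins through their mothers (r = 1/16).
r = 1/16 + 1/16 = 0.125.

0.125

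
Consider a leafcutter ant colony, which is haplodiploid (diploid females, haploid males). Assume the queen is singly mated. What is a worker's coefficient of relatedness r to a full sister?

Haplodiploid full sisters inherit their father's entire haploid genome identically (contributing 1/2) and on average half of their mother's contribution (1/2 · 1/2 = 1/4); r = 1/2 + 1/4 = 3/4.

0.75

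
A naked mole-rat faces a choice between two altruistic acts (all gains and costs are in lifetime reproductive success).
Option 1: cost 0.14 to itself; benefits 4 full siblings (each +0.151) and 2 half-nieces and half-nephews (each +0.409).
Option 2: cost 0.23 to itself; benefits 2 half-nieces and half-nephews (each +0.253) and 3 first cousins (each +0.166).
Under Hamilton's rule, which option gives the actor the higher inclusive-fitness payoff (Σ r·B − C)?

Option 1

Option 1: r to a full sibling = 0.5.
Option 1: r to a half-niece or half-nephew = 0.125.
Option 1: Σ r·B − C = (4·0.5·0.151 + 2·0.125·0.409) − 0.14 = 0.26425.
Option 2: r to a half-niece or half-nephew = 0.125.
Option 2: r to a first cousin = 0.125.
Option 2: Σ r·B − C = (2·0.125·0.253 + 3·0.125·0.166) − 0.23 = -0.1045.
Option 1 has the higher net inclusive-fitness payoff.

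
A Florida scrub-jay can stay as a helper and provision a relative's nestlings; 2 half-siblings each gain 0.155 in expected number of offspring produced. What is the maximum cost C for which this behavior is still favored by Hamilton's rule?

0.0775

r to a half-sibling = 0.25 (half-sibs share one parent — one path of length 2: r = (1/2)^2 = 1/4).
Hamilton's rule: n·r·B > C, so the trait is favored while C < n·r·B = 2·0.25·0.155 = 0.0775.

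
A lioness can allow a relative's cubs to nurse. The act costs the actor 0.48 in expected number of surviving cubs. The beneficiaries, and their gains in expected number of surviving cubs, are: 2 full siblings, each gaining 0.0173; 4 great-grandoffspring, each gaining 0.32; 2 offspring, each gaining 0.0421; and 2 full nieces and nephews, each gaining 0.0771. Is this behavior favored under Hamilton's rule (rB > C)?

Hamilton's rule: the trait is favored when the sum of r·B over every recipient exceeds the actor's cost C.
r to a full sibling = 0.5 (full sibs share both parents — two paths of length 2: r = 2·(1/2)^2 = 1/2).
r to a great-grandoffspring = 0.125 (three parent–offspring links: r = (1/2)^3 = 1/8).
r to an offspring = 1/2 (one parent–offspring link: r = (1/2)^1 = 1/2).
r to a full niece or nephew = 0.25 (full aunt/uncle↔niece/nephew: two paths of length 3 through the shared grandparent pair: r = 2·(1/2)^3 = 1/4).
Summing one r·B term per recipient: 2·0.5·0.0173 + 4·0.125·0.32 + 2·0.5·0.0421 + 2·0.25·0.0771 = 0.25795.
0.25795 < 0.48: the indirect benefit is less than the cost.

No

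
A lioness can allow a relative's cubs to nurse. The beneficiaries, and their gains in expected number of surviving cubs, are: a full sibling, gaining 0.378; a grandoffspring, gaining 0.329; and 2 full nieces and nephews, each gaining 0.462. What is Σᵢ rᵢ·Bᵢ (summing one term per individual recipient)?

r to a full sibling = 1/2 (full sibs share both parents — two paths of length 2: r = 2·(1/2)^2 = 1/2).
r to a grandoffspring = 0.25 (two parent–offspring links: r = (1/2)^2 = 1/4).
r to a full niece or nephew = 1/4 (full aunt/uncle↔niece/nephew: two paths of length 3 through the shared grandparent pair: r = 2·(1/2)^3 = 1/4).
Summing one r·B term per recipient: 1·0.5·0.378 + 1·0.25·0.329 + 2·0.25·0.462 = 0.50225.

0.50225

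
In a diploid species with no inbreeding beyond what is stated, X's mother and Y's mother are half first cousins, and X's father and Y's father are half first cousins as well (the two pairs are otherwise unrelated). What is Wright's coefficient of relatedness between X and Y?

With two independent routes of shared ancestry, r is the sum of the two contributions.
X and Y are related in two ways: half second cousins through their mothers (r = 1/64) and half second cousins through their fathers (r = 1/64).
r = 1/64 + 1/64 = 1/32 = 0.03125.

0.03125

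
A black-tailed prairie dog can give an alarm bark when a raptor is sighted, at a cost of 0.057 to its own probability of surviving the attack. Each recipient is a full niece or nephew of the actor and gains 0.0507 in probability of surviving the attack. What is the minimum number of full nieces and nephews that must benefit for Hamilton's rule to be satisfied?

5

r to a full niece or nephew = 0.25 (full aunt/uncle↔niece/nephew: two paths of length 3 through the shared grandparent pair: r = 2·(1/2)^3 = 1/4).
Hamilton's rule: n·r·B > C  ⇒  n > C/(r·B) = 0.057/(0.25·0.0507) = 4.497.
The smallest integer exceeding 4.497 is 5.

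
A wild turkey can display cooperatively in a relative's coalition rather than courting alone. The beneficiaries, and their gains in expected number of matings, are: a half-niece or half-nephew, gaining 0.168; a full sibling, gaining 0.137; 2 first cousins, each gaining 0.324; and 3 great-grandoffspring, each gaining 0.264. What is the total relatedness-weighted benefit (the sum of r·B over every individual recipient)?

r to a half-niece or half-nephew = 1/8 (half-aunt/uncle↔niece/nephew: one path of length 3: r = (1/2)^3 = 1/8).
r to a full sibling = 1/2 (full sibs share both parents — two paths of length 2: r = 2·(1/2)^2 = 1/2).
r to a first cousin = 1/8 (first cousins share one grandparent pair — two paths of length 4: r = 2·(1/2)^4 = 1/8).
r to a great-grandoffspring = 1/8 (three parent–offspring links: r = (1/2)^3 = 1/8).
Summing one r·B term per recipient: 1·0.125·0.168 + 1·0.5·0.137 + 2·0.125·0.324 + 3·0.125·0.264 = 0.2695.

0.2695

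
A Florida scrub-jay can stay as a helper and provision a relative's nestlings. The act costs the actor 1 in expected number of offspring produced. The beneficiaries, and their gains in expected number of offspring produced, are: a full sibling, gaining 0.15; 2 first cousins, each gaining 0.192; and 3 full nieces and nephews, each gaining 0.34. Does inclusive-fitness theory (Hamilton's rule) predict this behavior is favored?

No

Hamilton's rule: the trait is favored when the sum of r·B over every recipient exceeds the actor's cost C.
r to a full sibling = 0.5 (full sibs share both parents — two paths of length 2: r = 2·(1/2)^2 = 1/2).
r to a first cousin = 1/8 (first cousins share one grandparent pair — two paths of length 4: r = 2·(1/2)^4 = 1/8).
r to a full niece or nephew = 1/4 (full aunt/uncle↔niece/nephew: two paths of length 3 through the shared grandparent pair: r = 2·(1/2)^3 = 1/4).
Summing one r·B term per recipient: 1·0.5·0.15 + 2·0.125·0.192 + 3·0.25·0.34 = 0.378.
0.378 < 1: the indirect benefit is less than the cost.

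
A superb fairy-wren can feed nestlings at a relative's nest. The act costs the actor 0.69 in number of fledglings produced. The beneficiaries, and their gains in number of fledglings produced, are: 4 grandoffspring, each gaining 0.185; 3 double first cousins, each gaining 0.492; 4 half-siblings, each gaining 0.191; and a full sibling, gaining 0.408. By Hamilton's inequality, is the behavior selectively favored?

Hamilton's rule: the trait is favored when the sum of r·B over every recipient exceeds the actor's cost C.
r to a grandoffspring = 1/4 (two parent–offspring links: r = (1/2)^2 = 1/4).
r to a double first cousin = 1/4 (double first cousins share both grandparent pairs — four paths of length 4: r = 4·(1/2)^4 = 1/4).
r to a half-sibling = 1/4 (half-sibs share one parent — one path of length 2: r = (1/2)^2 = 1/4).
r to a full sibling = 0.5 (full sibs share both parents — two paths of length 2: r = 2·(1/2)^2 = 1/2).
Summing one r·B term per recipient: 4·0.25·0.185 + 3·0.25·0.492 + 4·0.25·0.191 + 1·0.5·0.408 = 0.949.
0.949 > 0.69: the indirect benefit exceeds the cost.

Yes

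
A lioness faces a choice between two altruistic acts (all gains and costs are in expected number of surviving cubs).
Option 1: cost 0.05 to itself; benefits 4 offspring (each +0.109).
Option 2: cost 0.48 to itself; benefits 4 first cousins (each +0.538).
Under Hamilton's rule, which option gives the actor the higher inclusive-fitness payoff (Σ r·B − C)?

Option 1: r to an offspring = 0.5.
Option 1: Σ r·B − C = (4·0.5·0.109) − 0.05 = 0.168.
Option 2: r to a first cousin = 0.125.
Option 2: Σ r·B − C = (4·0.125·0.538) − 0.48 = -0.211.
Option 1 has the higher net inclusive-fitness payoff.

Option 1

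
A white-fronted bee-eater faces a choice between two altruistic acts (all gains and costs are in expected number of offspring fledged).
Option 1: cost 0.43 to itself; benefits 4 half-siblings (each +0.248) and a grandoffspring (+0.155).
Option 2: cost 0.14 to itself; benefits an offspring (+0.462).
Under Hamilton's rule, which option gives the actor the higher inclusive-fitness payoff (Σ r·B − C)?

Option 2

Option 1: r to a half-sibling = 0.25.
Option 1: r to a grandoffspring = 0.25.
Option 1: Σ r·B − C = (4·0.25·0.248 + 1·0.25·0.155) − 0.43 = -0.14325.
Option 2: r to an offspring = 0.5.
Option 2: Σ r·B − C = (1·0.5·0.462) − 0.14 = 0.091.
Option 2 has the higher net inclusive-fitness payoff.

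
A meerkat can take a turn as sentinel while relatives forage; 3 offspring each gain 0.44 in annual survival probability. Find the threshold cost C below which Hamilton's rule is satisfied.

r to an offspring = 0.5 (one parent–offspring link: r = (1/2)^1 = 1/2).
Hamilton's rule: n·r·B > C, so the trait is favored while C < n·r·B = 3·0.5·0.44 = 0.66.

0.66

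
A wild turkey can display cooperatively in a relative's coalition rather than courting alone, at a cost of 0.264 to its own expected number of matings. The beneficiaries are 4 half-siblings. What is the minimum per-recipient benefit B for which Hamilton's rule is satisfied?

0.264

r to a half-sibling = 1/4 (half-sibs share one parent — one path of length 2: r = (1/2)^2 = 1/4).
Hamilton's rule with n recipients of equal r: n·r·B > C, so B > C/(n·r) = 0.264/(4·0.25) = 0.264.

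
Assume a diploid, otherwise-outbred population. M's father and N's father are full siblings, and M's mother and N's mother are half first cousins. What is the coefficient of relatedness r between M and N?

0.140625

Independent pedigree routes through distinct common ancestors add.
M and N are related in two ways: first cousins through their fathers (r = 1/8) and half second cousins through their mothers (r = 1/64).
r = 1/8 + 1/64 = 0.140625.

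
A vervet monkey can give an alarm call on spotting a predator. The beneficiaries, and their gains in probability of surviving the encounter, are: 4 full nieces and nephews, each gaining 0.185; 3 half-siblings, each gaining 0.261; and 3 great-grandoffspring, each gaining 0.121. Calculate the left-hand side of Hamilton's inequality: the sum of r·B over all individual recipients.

0.426125

r to a full niece or nephew = 1/4 (full aunt/uncle↔niece/nephew: two paths of length 3 through the shared grandparent pair: r = 2·(1/2)^3 = 1/4).
r to a half-sibling = 0.25 (half-sibs share one parent — one path of length 2: r = (1/2)^2 = 1/4).
r to a great-grandoffspring = 0.125 (three parent–offspring links: r = (1/2)^3 = 1/8).
Summing one r·B term per recipient: 4·0.25·0.185 + 3·0.25·0.261 + 3·0.125·0.121 = 0.426125.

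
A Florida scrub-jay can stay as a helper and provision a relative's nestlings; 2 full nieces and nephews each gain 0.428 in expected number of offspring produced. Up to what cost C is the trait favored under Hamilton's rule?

0.214

r to a full niece or nephew = 1/4 (full aunt/uncle↔niece/nephew: two paths of length 3 through the shared grandparent pair: r = 2·(1/2)^3 = 1/4).
Hamilton's rule: n·r·B > C, so the trait is favored while C < n·r·B = 2·0.25·0.428 = 0.214.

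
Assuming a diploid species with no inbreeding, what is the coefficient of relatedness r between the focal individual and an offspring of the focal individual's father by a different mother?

0.25

Each parent–offspring link contributes a factor of 1/2, and independent paths through distinct common ancestors add.
Half-sibs share one parent — one path of length 2: r = (1/2)^2 = 1/4.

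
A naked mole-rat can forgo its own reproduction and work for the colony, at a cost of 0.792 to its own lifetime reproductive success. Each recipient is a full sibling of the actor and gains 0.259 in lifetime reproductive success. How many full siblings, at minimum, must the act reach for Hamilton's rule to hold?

r to a full sibling = 1/2 (full sibs share both parents — two paths of length 2: r = 2·(1/2)^2 = 1/2).
Hamilton's rule: n·r·B > C  ⇒  n > C/(r·B) = 0.792/(0.5·0.259) = 6.116.
The smallest integer exceeding 6.116 is 7.

7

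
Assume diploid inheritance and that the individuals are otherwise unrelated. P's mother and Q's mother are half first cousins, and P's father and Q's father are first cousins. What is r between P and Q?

Independent pedigree routes through distinct common ancestors add.
P and Q are related in two ways: half second cousins through their mothers (r = 1/64) and second cousins through their fathers (r = 1/32).
r = 1/64 + 1/32 = 0.046875.

0.046875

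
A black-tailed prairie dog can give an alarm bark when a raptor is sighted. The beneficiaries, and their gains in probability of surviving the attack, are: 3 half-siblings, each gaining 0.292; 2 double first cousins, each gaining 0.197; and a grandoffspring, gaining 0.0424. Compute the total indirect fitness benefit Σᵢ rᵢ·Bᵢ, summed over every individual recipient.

0.3281

r to a half-sibling = 1/4 (half-sibs share one parent — one path of length 2: r = (1/2)^2 = 1/4).
r to a double first cousin = 1/4 (double first cousins share both grandparent pairs — four paths of length 4: r = 4·(1/2)^4 = 1/4).
r to a grandoffspring = 1/4 (two parent–offspring links: r = (1/2)^2 = 1/4).
Summing one r·B term per recipient: 3·0.25·0.292 + 2·0.25·0.197 + 1·0.25·0.0424 = 0.3281.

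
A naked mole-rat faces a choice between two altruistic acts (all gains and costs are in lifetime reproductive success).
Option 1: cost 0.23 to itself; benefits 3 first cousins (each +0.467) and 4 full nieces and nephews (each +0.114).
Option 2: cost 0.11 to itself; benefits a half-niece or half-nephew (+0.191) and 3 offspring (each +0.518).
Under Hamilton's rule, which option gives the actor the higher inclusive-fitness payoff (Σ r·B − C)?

Option 1: r to a first cousin = 0.125.
Option 1: r to a full niece or nephew = 0.25.
Option 1: Σ r·B − C = (3·0.125·0.467 + 4·0.25·0.114) − 0.23 = 0.059125.
Option 2: r to a half-niece or half-nephew = 0.125.
Option 2: r to an offspring = 0.5.
Option 2: Σ r·B − C = (1·0.125·0.191 + 3·0.5·0.518) − 0.11 = 0.690875.
Option 2 has the higher net inclusive-fitness payoff.

Option 2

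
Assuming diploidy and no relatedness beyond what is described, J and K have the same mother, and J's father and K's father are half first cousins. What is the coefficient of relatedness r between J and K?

0.265625

Wright's path rule: contributions from independent ancestry routes add.
J and K are related in two ways: half-sibs through their shared mother (r = 1/4) and half second cousins through their fathers (r = 1/64).
r = 1/4 + 1/64 = 17/64 = 0.265625.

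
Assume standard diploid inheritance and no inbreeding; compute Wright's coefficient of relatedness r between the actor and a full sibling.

0.5

Each parent–offspring link contributes a factor of 1/2, and independent paths through distinct common ancestors add.
Full sibs share both parents — two paths of length 2: r = 2·(1/2)^2 = 1/2.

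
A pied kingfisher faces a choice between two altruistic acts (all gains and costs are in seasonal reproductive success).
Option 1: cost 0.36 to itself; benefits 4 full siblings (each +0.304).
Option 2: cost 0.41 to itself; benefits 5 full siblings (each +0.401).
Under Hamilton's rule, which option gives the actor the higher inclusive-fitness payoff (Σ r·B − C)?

Option 1: r to a full sibling = 0.5.
Option 1: Σ r·B − C = (4·0.5·0.304) − 0.36 = 0.248.
Option 2: r to a full sibling = 0.5.
Option 2: Σ r·B − C = (5·0.5·0.401) − 0.41 = 0.5925.
Option 2 has the higher net inclusive-fitness payoff.

Option 2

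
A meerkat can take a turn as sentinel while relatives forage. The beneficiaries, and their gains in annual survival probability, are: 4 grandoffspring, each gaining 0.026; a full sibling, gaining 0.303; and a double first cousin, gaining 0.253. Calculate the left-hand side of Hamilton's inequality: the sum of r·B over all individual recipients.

r to a grandoffspring = 0.25 (two parent–offspring links: r = (1/2)^2 = 1/4).
r to a full sibling = 1/2 (full sibs share both parents — two paths of length 2: r = 2·(1/2)^2 = 1/2).
r to a double first cousin = 1/4 (double first cousins share both grandparent pairs — four paths of length 4: r = 4·(1/2)^4 = 1/4).
Summing one r·B term per recipient: 4·0.25·0.026 + 1·0.5·0.303 + 1·0.25·0.253 = 0.24075.

0.24075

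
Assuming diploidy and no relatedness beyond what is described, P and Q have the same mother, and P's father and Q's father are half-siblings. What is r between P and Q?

Wright's path rule: contributions from independent ancestry routes add.
P and Q are related in two ways: half-sibs through their shared mother (r = 1/4) and half first cousins through their fathers (r = 1/16).
r = 1/4 + 1/16 = 5/16 = 0.3125.

0.3125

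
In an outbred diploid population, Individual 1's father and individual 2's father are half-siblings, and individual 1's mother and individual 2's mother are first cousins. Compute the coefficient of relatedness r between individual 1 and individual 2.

Relatedness sums over independent paths through distinct common ancestors.
Individual 1 and individual 2 are related in two ways: half first cousins through their fathers (r = 1/16) and second cousins through their mothers (r = 1/32).
r = 1/16 + 1/32 = 0.09375.

0.09375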